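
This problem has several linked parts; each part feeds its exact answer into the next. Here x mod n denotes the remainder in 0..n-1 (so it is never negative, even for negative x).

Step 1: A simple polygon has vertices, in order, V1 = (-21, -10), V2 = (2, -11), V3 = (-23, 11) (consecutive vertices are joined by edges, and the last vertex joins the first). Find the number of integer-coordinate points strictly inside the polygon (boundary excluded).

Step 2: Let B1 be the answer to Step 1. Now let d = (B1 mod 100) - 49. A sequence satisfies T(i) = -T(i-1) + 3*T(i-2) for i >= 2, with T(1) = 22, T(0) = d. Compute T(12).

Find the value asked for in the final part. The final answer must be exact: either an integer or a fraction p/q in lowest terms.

Step 1: cross terms: (-21*-11 - 2*-10)=251, (2*11 - -23*-11)=-231, (-23*-10 - -21*11)=461; twice the area = |481| = 481; area = 481/2; boundary points = 1 + 1 + 1 = 3; strictly interior points = area - boundary/2 + 1 = 240; answer 240
Step 2: B1 = 240; d = -9; T(2) = -1*(22) + 3*(-9) = -49; iterating: T(2)=-49, T(3)=115, T(4)=-262, T(5)=607, T(6)=-1393, T(7)=3214, T(8)=-7393, T(9)=17035, T(10)=-39214, T(11)=90319, T(12)=-207961; answer -207961

-207961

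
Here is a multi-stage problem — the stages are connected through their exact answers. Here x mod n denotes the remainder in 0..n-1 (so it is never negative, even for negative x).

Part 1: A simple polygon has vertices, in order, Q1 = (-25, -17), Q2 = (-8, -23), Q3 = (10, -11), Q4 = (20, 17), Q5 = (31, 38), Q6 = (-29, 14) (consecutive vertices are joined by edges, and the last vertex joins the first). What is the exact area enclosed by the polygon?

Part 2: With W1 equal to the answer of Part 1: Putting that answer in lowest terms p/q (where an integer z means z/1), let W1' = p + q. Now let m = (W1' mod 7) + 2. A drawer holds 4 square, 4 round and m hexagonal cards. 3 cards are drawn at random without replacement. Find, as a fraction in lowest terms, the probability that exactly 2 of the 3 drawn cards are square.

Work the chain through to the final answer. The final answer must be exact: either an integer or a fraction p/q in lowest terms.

Part 1: cross terms: (-25*-23 - -8*-17)=439, (-8*-11 - 10*-23)=318, (10*17 - 20*-11)=390, (20*38 - 31*17)=233, (31*14 - -29*38)=1536, (-29*-17 - -25*14)=843; twice the area = |3759| = 3759; area = 3759/2; answer 3759/2
Part 2: W1 = 3759/2; threaded value p + q = 3761; m = 4; total draws C(12,3) = 220; favorable C(4,2)*C(8,1) = 48; P = 12/55; answer 12/55

12/55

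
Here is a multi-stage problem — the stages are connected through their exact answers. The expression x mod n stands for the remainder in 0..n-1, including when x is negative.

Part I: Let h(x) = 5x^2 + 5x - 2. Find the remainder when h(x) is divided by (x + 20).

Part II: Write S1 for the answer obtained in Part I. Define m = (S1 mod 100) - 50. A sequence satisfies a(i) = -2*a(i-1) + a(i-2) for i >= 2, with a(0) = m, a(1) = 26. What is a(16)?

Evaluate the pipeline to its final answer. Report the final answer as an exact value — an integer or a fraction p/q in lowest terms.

-2880432

Part I: remainder = value at the root: 5*(-20)^2 + 5*(-20)^1 - 2 = (2000) + (-100) + (-2) = 1898; answer 1898
Part II: S1 = 1898; m = 48; a(2) = -2*(26) + 1*(48) = -4; iterating: a(2)=-4, a(3)=34, a(4)=-72, a(5)=178, a(6)=-428, a(7)=1034, a(8)=-2496, a(9)=6026, a(10)=-14548, a(11)=35122, a(12)=-84792, a(13)=204706, a(14)=-494204, a(15)=1193114, a(16)=-2880432; answer -2880432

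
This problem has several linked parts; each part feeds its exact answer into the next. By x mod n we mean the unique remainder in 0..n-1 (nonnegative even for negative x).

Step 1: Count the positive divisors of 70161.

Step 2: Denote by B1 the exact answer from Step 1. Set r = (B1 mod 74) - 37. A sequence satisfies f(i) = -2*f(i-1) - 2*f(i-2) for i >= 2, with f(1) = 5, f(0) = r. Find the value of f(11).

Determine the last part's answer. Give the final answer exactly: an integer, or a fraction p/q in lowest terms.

-1184

Step 1: 70161 = 3 * 7 * 13 * 257; number of divisors = (1+1) * (1+1) * (1+1) * (1+1) = 16; answer 16
Step 2: B1 = 16; r = -21; f(2) = -2*(5) - 2*(-21) = 32; iterating: f(2)=32, f(3)=-74, f(4)=84, f(5)=-20, f(6)=-128, f(7)=296, f(8)=-336, f(9)=80, f(10)=512, f(11)=-1184; answer -1184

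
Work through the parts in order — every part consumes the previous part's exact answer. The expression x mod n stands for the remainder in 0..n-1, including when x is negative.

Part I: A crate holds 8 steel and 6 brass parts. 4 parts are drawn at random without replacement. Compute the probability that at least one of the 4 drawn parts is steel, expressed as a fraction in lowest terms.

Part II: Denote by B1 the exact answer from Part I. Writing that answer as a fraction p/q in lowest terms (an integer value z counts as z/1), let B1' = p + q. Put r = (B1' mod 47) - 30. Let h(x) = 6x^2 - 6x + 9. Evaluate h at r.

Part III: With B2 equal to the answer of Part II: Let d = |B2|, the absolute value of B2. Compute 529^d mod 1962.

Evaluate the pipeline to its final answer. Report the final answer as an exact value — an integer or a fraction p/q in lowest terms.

Part I: total draws C(14,4) = 1001; complement C(6,4) = 15; favorable 1001 - 15 = 986; P = 986/1001; answer 986/1001
Part II: B1 = 986/1001; threaded value p + q = 1987; r = -17; 6*(-17)^2 - 6*(-17)^1 + 9 = (1734) + (102) + (9) = 1845; answer 1845
Part III: B2 = 1845; d = 1845; squarings mod 1962: 529^1=529, 529^2=1237, 529^4=1771, 529^8=1165, 529^16=1483, 529^32=1849, 529^64=997, 529^128=1237, 529^256=1771, 529^512=1165, 529^1024=1483; 529^1845 = 529^1 * 529^4 * 529^16 * 529^32 * 529^256 * 529^512 * 529^1024 = 217 (mod 1962); answer 217

217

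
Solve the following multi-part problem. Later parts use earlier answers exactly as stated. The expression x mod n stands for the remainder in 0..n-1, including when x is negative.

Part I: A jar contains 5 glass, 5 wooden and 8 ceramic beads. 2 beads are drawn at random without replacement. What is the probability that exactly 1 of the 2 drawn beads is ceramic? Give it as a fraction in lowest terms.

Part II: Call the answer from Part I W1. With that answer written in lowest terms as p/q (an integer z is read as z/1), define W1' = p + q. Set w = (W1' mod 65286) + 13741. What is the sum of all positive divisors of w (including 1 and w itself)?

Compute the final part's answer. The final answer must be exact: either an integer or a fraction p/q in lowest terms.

Part I: total draws C(18,2) = 153; favorable C(8,1)*C(10,1) = 80; P = 80/153; answer 80/153
Part II: W1 = 80/153; threaded value p + q = 233; w = 13974; 13974 = 2 * 3 * 17 * 137; sigma = (1 + 2) * (1 + 3) * (1 + 17) * (1 + 137) = 3 * 4 * 18 * 138 = 29808; answer 29808

29808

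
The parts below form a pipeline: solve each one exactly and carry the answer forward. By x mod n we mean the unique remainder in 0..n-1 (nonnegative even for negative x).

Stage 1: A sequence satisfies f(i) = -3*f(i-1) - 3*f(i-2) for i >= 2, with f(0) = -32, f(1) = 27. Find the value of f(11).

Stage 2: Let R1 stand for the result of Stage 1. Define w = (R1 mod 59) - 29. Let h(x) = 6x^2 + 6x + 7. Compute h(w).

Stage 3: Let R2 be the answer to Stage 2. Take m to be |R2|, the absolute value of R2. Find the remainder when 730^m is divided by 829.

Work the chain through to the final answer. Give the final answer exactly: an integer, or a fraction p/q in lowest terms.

Stage 1: f(2) = -3*(27) - 3*(-32) = 15; iterating: f(2)=15, f(3)=-126, f(4)=333, f(5)=-621, f(6)=864, f(7)=-729, f(8)=-405, f(9)=3402, f(10)=-8991, f(11)=16767; answer 16767
Stage 2: R1 = 16767; w = -18; 6*(-18)^2 + 6*(-18)^1 + 7 = (1944) + (-108) + (7) = 1843; answer 1843
Stage 3: R2 = 1843; m = 1843; squarings mod 829: 730^1=730, 730^2=682, 730^4=55, 730^8=538, 730^16=123, 730^32=207, 730^64=570, 730^128=761, 730^256=479, 730^512=637, 730^1024=388; 730^1843 = 730^1 * 730^2 * 730^16 * 730^32 * 730^256 * 730^512 * 730^1024 = 642 (mod 829); answer 642

642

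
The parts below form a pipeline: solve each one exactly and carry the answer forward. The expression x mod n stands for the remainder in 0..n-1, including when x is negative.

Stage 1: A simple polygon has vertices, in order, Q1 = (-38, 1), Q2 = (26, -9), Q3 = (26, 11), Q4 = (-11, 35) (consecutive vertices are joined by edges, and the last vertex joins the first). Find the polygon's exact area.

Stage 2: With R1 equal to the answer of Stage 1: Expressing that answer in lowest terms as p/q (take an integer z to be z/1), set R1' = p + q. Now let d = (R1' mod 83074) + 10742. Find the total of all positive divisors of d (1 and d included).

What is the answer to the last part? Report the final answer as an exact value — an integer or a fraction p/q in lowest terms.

31992

Stage 1: cross terms: (-38*-9 - 26*1)=316, (26*11 - 26*-9)=520, (26*35 - -11*11)=1031, (-11*1 - -38*35)=1319; twice the area = |3186| = 3186; area = 1593; answer 1593
Stage 2: R1 = 1593; threaded value p + q = 1594; d = 12336; 12336 = 2^4 * 3 * 257; sigma = (1 + 2 + 4 + 8 + 16) * (1 + 3) * (1 + 257) = 31 * 4 * 258 = 31992; answer 31992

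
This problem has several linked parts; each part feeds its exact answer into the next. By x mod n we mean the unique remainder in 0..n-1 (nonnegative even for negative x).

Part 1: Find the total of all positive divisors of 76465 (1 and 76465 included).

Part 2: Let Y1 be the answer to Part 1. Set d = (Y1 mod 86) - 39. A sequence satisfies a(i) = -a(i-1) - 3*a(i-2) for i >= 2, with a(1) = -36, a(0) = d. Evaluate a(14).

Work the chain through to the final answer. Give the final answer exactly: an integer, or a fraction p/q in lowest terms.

Part 1: 76465 = 5 * 41 * 373; sigma = (1 + 5) * (1 + 41) * (1 + 373) = 6 * 42 * 374 = 94248; answer 94248
Part 2: Y1 = 94248; d = 39; a(2) = -1*(-36) - 3*(39) = -81; iterating: a(2)=-81, a(3)=189, a(4)=54, a(5)=-621, a(6)=459, a(7)=1404, a(8)=-2781, a(9)=-1431, a(10)=9774, a(11)=-5481, a(12)=-23841, a(13)=40284, a(14)=31239; answer 31239

31239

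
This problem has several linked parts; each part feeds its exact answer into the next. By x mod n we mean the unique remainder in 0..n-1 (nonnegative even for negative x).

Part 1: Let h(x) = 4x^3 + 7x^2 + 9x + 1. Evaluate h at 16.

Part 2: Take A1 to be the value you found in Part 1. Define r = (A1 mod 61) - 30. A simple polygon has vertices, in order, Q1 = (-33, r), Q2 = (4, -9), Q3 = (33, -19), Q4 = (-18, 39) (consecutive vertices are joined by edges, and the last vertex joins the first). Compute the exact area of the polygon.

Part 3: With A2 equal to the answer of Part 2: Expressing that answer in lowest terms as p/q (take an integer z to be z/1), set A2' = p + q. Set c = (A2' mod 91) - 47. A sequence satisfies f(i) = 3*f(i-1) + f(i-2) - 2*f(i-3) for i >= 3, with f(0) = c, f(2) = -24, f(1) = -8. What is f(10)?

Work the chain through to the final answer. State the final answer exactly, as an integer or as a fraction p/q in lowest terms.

-63376

Part 1: 4*(16)^3 + 7*(16)^2 + 9*(16)^1 + 1 = (16384) + (1792) + (144) + (1) = 18321; answer 18321
Part 2: A1 = 18321; r = -9; cross terms: (-33*-9 - 4*-9)=333, (4*-19 - 33*-9)=221, (33*39 - -18*-19)=945, (-18*-9 - -33*39)=1449; twice the area = |2948| = 2948; area = 1474; answer 1474
Part 3: A2 = 1474; threaded value p + q = 1475; c = -28; f(3) = 3*(-24) + 1*(-8) - 2*(-28) = -24; iterating: f(3)=-24, f(4)=-80, f(5)=-216, f(6)=-680, f(7)=-2096, f(8)=-6536, f(9)=-20344, f(10)=-63376; answer -63376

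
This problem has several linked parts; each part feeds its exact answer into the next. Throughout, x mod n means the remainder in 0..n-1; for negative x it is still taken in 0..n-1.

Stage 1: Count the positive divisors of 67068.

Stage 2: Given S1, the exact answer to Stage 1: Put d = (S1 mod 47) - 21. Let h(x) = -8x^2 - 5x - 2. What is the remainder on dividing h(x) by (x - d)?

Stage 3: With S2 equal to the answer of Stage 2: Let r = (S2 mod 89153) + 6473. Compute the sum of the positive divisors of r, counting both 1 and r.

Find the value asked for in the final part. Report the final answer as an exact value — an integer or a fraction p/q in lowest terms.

Stage 1: 67068 = 2^2 * 3^6 * 23; number of divisors = (2+1) * (6+1) * (1+1) = 42; answer 42
Stage 2: S1 = 42; d = 21; remainder = value at the root: -8*(21)^2 - 5*(21)^1 - 2 = (-3528) + (-105) + (-2) = -3635; answer -3635
Stage 3: S2 = -3635; r = 91991; 91991 = 67 * 1373; sigma = (1 + 67) * (1 + 1373) = 68 * 1374 = 93432; answer 93432

93432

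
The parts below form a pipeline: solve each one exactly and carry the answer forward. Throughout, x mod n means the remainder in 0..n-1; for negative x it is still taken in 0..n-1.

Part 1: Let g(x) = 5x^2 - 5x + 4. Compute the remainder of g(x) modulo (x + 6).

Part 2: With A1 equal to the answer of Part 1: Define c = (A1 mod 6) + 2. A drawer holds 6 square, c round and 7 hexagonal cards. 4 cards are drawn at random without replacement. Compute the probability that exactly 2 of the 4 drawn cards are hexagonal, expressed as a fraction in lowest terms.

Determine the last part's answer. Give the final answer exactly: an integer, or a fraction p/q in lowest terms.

Part 1: remainder = value at the root: 5*(-6)^2 - 5*(-6)^1 + 4 = (180) + (30) + (4) = 214; answer 214
Part 2: A1 = 214; c = 6; total draws C(19,4) = 3876; favorable C(7,2)*C(12,2) = 1386; P = 231/646; answer 231/646

231/646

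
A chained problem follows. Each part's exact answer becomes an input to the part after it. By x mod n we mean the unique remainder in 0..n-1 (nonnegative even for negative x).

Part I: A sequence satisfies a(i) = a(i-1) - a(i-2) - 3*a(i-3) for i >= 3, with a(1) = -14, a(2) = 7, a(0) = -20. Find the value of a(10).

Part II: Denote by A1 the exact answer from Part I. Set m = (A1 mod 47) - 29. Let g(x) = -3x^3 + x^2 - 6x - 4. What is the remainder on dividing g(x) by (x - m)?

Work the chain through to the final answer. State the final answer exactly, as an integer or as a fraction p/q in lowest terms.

24516

Part I: a(3) = 1*(7) - 1*(-14) - 3*(-20) = 81; iterating: a(3)=81, a(4)=116, a(5)=14, a(6)=-345, a(7)=-707, a(8)=-404, a(9)=1338, a(10)=3863; answer 3863
Part II: A1 = 3863; m = -20; remainder = value at the root: -3*(-20)^3 + 1*(-20)^2 - 6*(-20)^1 - 4 = (24000) + (400) + (120) + (-4) = 24516; answer 24516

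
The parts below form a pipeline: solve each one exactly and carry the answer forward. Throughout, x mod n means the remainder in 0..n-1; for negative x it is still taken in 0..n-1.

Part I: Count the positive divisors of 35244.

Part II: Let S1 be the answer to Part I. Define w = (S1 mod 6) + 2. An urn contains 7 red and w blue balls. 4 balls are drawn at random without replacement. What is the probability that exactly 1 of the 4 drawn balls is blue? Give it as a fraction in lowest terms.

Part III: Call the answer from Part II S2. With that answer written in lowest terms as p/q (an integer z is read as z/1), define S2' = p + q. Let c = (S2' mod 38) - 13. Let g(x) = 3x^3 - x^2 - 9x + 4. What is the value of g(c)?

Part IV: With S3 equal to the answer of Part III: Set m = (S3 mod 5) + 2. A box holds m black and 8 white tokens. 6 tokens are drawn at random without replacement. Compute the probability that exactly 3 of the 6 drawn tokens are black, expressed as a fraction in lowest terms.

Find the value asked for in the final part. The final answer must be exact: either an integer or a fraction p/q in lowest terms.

Part I: 35244 = 2^2 * 3^2 * 11 * 89; number of divisors = (2+1) * (2+1) * (1+1) * (1+1) = 36; answer 36
Part II: S1 = 36; w = 2; total draws C(9,4) = 126; favorable C(2,1)*C(7,3) = 70; P = 5/9; answer 5/9
Part III: S2 = 5/9; threaded value p + q = 14; c = 1; 3*(1)^3 - 1*(1)^2 - 9*(1)^1 + 4 = (3) + (-1) + (-9) + (4) = -3; answer -3
Part IV: S3 = -3; m = 4; total draws C(12,6) = 924; favorable C(4,3)*C(8,3) = 224; P = 8/33; answer 8/33

8/33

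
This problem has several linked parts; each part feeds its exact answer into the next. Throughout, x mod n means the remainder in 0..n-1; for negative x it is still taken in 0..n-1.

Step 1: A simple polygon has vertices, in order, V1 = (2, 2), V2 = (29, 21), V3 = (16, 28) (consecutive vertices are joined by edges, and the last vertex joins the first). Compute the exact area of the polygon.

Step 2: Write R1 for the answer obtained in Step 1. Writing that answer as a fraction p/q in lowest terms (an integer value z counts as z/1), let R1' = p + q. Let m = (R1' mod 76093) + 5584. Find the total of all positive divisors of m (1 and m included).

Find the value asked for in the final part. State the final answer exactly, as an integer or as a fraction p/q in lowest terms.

Step 1: cross terms: (2*21 - 29*2)=-16, (29*28 - 16*21)=476, (16*2 - 2*28)=-24; twice the area = |436| = 436; area = 218; answer 218
Step 2: R1 = 218; threaded value p + q = 219; m = 5803; 5803 = 7 * 829; sigma = (1 + 7) * (1 + 829) = 8 * 830 = 6640; answer 6640

6640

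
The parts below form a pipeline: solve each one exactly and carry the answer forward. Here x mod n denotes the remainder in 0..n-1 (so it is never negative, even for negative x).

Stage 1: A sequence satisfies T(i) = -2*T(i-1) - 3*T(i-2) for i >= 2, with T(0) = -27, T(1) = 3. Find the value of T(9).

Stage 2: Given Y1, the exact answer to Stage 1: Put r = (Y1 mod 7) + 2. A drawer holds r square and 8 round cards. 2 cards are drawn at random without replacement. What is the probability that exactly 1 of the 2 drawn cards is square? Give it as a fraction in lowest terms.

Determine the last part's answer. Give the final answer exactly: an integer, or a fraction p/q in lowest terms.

Stage 1: T(2) = -2*(3) - 3*(-27) = 75; iterating: T(2)=75, T(3)=-159, T(4)=93, T(5)=291, T(6)=-861, T(7)=849, T(8)=885, T(9)=-4317; answer -4317
Stage 2: Y1 = -4317; r = 4; total draws C(12,2) = 66; favorable C(4,1)*C(8,1) = 32; P = 16/33; answer 16/33

16/33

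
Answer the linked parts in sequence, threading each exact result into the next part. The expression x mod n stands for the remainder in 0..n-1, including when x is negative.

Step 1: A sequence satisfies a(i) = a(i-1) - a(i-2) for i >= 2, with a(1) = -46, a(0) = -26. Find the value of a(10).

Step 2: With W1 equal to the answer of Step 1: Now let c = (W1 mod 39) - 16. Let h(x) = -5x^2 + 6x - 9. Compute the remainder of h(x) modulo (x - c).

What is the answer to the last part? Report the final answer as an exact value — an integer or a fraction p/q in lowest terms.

-468

Step 1: a(2) = 1*(-46) - 1*(-26) = -20; iterating: a(2)=-20, a(3)=26, a(4)=46, a(5)=20, a(6)=-26, a(7)=-46, a(8)=-20, a(9)=26, a(10)=46; answer 46
Step 2: W1 = 46; c = -9; remainder = value at the root: -5*(-9)^2 + 6*(-9)^1 - 9 = (-405) + (-54) + (-9) = -468; answer -468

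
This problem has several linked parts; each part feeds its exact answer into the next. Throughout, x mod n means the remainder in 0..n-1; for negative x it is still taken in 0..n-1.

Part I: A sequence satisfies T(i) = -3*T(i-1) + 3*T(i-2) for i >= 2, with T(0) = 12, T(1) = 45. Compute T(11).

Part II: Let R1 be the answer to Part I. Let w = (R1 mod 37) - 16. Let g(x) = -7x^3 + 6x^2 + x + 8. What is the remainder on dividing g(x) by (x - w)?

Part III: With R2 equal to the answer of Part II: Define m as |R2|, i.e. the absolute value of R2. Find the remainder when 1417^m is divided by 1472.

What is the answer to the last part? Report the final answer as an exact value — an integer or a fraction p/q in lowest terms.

Part I: T(2) = -3*(45) + 3*(12) = -99; iterating: T(2)=-99, T(3)=432, T(4)=-1593, T(5)=6075, T(6)=-23004, T(7)=87237, T(8)=-330723, T(9)=1253880, T(10)=-4753809, T(11)=18023067; answer 18023067
Part II: R1 = 18023067; w = 18; remainder = value at the root: -7*(18)^3 + 6*(18)^2 + 1*(18)^1 + 8 = (-40824) + (1944) + (18) + (8) = -38854; answer -38854
Part III: R2 = -38854; m = 38854; squarings mod 1472: 1417^1=1417, 1417^2=81, 1417^4=673, 1417^8=1025, 1417^16=1089, 1417^32=961, 1417^64=577, 1417^128=257, 1417^256=1281, 1417^512=1153, 1417^1024=193, 1417^2048=449, 1417^4096=1409, 1417^8192=1025, 1417^16384=1089, 1417^32768=961; 1417^38854 = 1417^2 * 1417^4 * 1417^64 * 1417^128 * 1417^256 * 1417^512 * 1417^1024 * 1417^4096 * 1417^32768 = 817 (mod 1472); answer 817

817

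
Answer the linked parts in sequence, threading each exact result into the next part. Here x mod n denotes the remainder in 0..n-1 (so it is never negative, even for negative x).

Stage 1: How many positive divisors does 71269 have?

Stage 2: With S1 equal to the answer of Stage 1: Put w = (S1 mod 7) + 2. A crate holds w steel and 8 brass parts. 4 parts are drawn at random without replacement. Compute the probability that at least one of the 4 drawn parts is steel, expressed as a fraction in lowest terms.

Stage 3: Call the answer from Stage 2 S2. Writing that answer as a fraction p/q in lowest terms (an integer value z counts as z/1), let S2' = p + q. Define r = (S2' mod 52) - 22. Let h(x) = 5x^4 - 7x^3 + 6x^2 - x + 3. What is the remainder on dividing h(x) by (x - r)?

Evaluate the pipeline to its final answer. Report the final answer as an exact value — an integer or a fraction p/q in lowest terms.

49

Stage 1: 71269 = 11^2 * 19 * 31; number of divisors = (2+1) * (1+1) * (1+1) = 12; answer 12
Stage 2: S1 = 12; w = 7; total draws C(15,4) = 1365; complement C(8,4) = 70; favorable 1365 - 70 = 1295; P = 37/39; answer 37/39
Stage 3: S2 = 37/39; threaded value p + q = 76; r = 2; remainder = value at the root: 5*(2)^4 - 7*(2)^3 + 6*(2)^2 - 1*(2)^1 + 3 = (80) + (-56) + (24) + (-2) + (3) = 49; answer 49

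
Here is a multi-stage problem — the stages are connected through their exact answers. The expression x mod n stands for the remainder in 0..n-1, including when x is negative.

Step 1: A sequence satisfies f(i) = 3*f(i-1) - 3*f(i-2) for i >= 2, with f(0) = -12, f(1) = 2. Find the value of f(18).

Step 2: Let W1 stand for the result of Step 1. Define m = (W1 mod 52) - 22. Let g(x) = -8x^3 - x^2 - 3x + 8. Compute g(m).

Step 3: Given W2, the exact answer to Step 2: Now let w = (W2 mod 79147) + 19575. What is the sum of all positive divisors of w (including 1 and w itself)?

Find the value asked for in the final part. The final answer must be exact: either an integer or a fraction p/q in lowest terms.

40800

Step 1: f(2) = 3*(2) - 3*(-12) = 42; iterating: f(2)=42, f(3)=120, f(4)=234, f(5)=342, f(6)=324, f(7)=-54, f(8)=-1134, f(9)=-3240, f(10)=-6318, f(11)=-9234, f(12)=-8748, f(13)=1458, f(14)=30618, f(15)=87480, f(16)=170586, f(17)=249318, f(18)=236196; answer 236196
Step 2: W1 = 236196; m = -10; -8*(-10)^3 - 1*(-10)^2 - 3*(-10)^1 + 8 = (8000) + (-100) + (30) + (8) = 7938; answer 7938
Step 3: W2 = 7938; w = 27513; 27513 = 3^3 * 1019; sigma = (1 + 3 + 9 + 27) * (1 + 1019) = 40 * 1020 = 40800; answer 40800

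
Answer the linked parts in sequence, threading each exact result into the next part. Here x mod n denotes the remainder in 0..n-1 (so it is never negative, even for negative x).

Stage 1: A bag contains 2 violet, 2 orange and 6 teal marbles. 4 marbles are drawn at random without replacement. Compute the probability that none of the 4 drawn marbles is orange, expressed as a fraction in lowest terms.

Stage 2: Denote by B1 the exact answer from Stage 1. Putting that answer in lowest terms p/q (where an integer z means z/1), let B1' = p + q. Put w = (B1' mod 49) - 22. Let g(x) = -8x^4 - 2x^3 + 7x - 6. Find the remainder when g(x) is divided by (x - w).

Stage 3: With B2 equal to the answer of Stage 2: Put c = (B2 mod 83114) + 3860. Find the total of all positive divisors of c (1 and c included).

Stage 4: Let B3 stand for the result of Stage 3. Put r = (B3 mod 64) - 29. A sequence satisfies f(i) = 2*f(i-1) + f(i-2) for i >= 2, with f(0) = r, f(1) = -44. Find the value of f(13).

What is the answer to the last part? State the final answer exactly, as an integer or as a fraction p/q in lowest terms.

-1472284

Stage 1: total draws C(10,4) = 210; favorable C(8,4) = 70; P = 1/3; answer 1/3
Stage 2: B1 = 1/3; threaded value p + q = 4; w = -18; remainder = value at the root: -8*(-18)^4 - 2*(-18)^3 + 7*(-18)^1 - 6 = (-839808) + (11664) + (-126) + (-6) = -828276; answer -828276
Stage 3: B2 = -828276; c = 6724; 6724 = 2^2 * 41^2; sigma = (1 + 2 + 4) * (1 + 41 + 1681) = 7 * 1723 = 12061; answer 12061
Stage 4: B3 = 12061; r = 0; f(2) = 2*(-44) + 1*(0) = -88; iterating: f(2)=-88, f(3)=-220, f(4)=-528, f(5)=-1276, f(6)=-3080, f(7)=-7436, f(8)=-17952, f(9)=-43340, f(10)=-104632, f(11)=-252604, f(12)=-609840, f(13)=-1472284; answer -1472284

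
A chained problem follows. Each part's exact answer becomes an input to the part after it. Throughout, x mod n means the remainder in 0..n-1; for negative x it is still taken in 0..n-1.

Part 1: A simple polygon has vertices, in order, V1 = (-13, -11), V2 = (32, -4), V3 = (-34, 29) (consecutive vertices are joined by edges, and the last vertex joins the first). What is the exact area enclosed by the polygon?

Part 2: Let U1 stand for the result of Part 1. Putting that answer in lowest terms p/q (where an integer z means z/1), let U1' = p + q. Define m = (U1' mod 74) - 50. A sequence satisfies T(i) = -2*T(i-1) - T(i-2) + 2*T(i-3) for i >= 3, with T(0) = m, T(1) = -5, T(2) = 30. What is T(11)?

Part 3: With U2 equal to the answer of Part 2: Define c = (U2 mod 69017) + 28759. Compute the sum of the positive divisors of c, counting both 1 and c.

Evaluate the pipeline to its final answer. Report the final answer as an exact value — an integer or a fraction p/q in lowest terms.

97552

Part 1: cross terms: (-13*-4 - 32*-11)=404, (32*29 - -34*-4)=792, (-34*-11 - -13*29)=751; twice the area = |1947| = 1947; area = 1947/2; answer 1947/2
Part 2: U1 = 1947/2; threaded value p + q = 1949; m = -25; T(3) = -2*(30) - 1*(-5) + 2*(-25) = -105; iterating: T(3)=-105, T(4)=170, T(5)=-175, T(6)=-30, T(7)=575, T(8)=-1470, T(9)=2305, T(10)=-1990, T(11)=-1265; answer -1265
Part 3: U2 = -1265; c = 96511; 96511 = 103 * 937; sigma = (1 + 103) * (1 + 937) = 104 * 938 = 97552; answer 97552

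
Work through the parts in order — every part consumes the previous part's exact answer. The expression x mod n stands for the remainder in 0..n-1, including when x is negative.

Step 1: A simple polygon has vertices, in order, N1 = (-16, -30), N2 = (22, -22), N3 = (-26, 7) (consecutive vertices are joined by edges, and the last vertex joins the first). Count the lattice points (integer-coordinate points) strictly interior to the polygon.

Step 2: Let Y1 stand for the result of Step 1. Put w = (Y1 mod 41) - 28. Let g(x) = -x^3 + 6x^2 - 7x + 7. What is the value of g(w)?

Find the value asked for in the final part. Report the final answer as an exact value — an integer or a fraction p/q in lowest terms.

17455

Step 1: cross terms: (-16*-22 - 22*-30)=1012, (22*7 - -26*-22)=-418, (-26*-30 - -16*7)=892; twice the area = |1486| = 1486; area = 743; boundary points = 2 + 1 + 1 = 4; strictly interior points = area - boundary/2 + 1 = 742; answer 742
Step 2: Y1 = 742; w = -24; -1*(-24)^3 + 6*(-24)^2 - 7*(-24)^1 + 7 = (13824) + (3456) + (168) + (7) = 17455; answer 17455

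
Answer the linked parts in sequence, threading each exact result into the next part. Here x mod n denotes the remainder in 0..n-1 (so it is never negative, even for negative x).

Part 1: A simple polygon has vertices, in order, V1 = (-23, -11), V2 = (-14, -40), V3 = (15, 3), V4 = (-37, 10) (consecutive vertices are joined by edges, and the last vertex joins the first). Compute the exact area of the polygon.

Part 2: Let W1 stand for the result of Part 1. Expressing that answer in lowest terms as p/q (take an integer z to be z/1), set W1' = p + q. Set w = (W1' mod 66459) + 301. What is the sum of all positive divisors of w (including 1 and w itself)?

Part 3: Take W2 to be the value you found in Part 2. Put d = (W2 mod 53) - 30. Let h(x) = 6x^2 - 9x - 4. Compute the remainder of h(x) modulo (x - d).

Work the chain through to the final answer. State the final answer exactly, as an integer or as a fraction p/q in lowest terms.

Part 1: cross terms: (-23*-40 - -14*-11)=766, (-14*3 - 15*-40)=558, (15*10 - -37*3)=261, (-37*-11 - -23*10)=637; twice the area = |2222| = 2222; area = 1111; answer 1111
Part 2: W1 = 1111; threaded value p + q = 1112; w = 1413; 1413 = 3^2 * 157; sigma = (1 + 3 + 9) * (1 + 157) = 13 * 158 = 2054; answer 2054
Part 3: W2 = 2054; d = 10; remainder = value at the root: 6*(10)^2 - 9*(10)^1 - 4 = (600) + (-90) + (-4) = 506; answer 506

506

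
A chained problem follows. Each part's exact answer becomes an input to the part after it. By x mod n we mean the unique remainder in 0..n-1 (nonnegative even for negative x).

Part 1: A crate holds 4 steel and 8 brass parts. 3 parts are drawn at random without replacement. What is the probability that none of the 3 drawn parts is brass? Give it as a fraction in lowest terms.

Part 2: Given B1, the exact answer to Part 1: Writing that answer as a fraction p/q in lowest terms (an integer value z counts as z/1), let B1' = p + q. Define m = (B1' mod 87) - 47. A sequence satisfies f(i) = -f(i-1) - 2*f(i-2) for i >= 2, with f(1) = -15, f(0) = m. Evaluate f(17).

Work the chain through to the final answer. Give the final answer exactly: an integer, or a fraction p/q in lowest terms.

-2391

Part 1: total draws C(12,3) = 220; favorable C(4,3) = 4; P = 1/55; answer 1/55
Part 2: B1 = 1/55; threaded value p + q = 56; m = 9; f(2) = -1*(-15) - 2*(9) = -3; iterating: f(2)=-3, f(3)=33, f(4)=-27, f(5)=-39, f(6)=93, f(7)=-15, f(8)=-171, f(9)=201, f(10)=141, f(11)=-543, f(12)=261, f(13)=825, f(14)=-1347, f(15)=-303, f(16)=2997, f(17)=-2391; answer -2391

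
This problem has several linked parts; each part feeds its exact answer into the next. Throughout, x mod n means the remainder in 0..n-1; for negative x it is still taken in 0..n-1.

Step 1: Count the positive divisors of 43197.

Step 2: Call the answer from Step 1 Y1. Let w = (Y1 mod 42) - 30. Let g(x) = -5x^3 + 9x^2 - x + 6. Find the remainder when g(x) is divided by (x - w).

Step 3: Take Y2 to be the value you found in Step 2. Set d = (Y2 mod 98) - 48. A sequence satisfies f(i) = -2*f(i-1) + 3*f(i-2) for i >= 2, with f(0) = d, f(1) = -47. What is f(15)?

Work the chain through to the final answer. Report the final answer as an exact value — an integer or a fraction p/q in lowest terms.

-154250765

Step 1: 43197 = 3 * 7 * 11^2 * 17; number of divisors = (1+1) * (1+1) * (2+1) * (1+1) = 24; answer 24
Step 2: Y1 = 24; w = -6; remainder = value at the root: -5*(-6)^3 + 9*(-6)^2 - 1*(-6)^1 + 6 = (1080) + (324) + (6) + (6) = 1416; answer 1416
Step 3: Y2 = 1416; d = -4; f(2) = -2*(-47) + 3*(-4) = 82; iterating: f(2)=82, f(3)=-305, f(4)=856, f(5)=-2627, f(6)=7822, f(7)=-23525, f(8)=70516, f(9)=-211607, f(10)=634762, f(11)=-1904345, f(12)=5712976, f(13)=-17138987, f(14)=51416902, f(15)=-154250765; answer -154250765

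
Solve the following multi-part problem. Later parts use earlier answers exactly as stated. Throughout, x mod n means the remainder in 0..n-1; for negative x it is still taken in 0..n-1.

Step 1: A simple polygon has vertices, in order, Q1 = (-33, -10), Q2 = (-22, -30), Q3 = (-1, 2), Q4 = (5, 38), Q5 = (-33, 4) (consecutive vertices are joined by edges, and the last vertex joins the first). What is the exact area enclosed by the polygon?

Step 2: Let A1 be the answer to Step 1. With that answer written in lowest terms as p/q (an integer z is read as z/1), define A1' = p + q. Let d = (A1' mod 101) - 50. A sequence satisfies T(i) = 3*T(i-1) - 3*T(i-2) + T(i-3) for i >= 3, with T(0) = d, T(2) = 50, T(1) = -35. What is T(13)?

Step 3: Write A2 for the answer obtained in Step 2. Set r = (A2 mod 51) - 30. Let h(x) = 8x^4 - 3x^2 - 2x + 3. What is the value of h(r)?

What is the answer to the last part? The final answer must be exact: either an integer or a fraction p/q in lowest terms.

Step 1: cross terms: (-33*-30 - -22*-10)=770, (-22*2 - -1*-30)=-74, (-1*38 - 5*2)=-48, (5*4 - -33*38)=1274, (-33*-10 - -33*4)=462; twice the area = |2384| = 2384; area = 1192; answer 1192
Step 2: A1 = 1192; threaded value p + q = 1193; d = 32; T(3) = 3*(50) - 3*(-35) + 1*(32) = 287; iterating: T(3)=287, T(4)=676, T(5)=1217, T(6)=1910, T(7)=2755, T(8)=3752, T(9)=4901, T(10)=6202, T(11)=7655, T(12)=9260, T(13)=11017; answer 11017
Step 3: A2 = 11017; r = -29; 8*(-29)^4 - 3*(-29)^2 - 2*(-29)^1 + 3 = (5658248) + (-2523) + (58) + (3) = 5655786; answer 5655786

5655786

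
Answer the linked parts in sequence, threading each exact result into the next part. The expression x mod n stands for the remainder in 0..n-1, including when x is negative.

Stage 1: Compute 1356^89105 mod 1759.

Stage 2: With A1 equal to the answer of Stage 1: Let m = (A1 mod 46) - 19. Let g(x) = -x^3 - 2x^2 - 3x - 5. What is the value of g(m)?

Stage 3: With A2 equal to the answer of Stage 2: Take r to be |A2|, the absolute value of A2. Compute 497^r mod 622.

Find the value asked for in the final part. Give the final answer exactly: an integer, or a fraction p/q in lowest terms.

Stage 1: squarings mod 1759: 1356^1=1356, 1356^2=581, 1356^4=1592, 1356^8=1504, 1356^16=1701, 1356^32=1605, 1356^64=849, 1356^128=1370, 1356^256=47, 1356^512=450, 1356^1024=215, 1356^2048=491, 1356^4096=98, 1356^8192=809, 1356^16384=133, 1356^32768=99, 1356^65536=1006; 1356^89105 = 1356^1 * 1356^16 * 1356^1024 * 1356^2048 * 1356^4096 * 1356^16384 * 1356^65536 = 323 (mod 1759); answer 323
Stage 2: A1 = 323; m = -18; -1*(-18)^3 - 2*(-18)^2 - 3*(-18)^1 - 5 = (5832) + (-648) + (54) + (-5) = 5233; answer 5233
Stage 3: A2 = 5233; r = 5233; squarings mod 622: 497^1=497, 497^2=75, 497^4=27, 497^8=107, 497^16=253, 497^32=565, 497^64=139, 497^128=39, 497^256=277, 497^512=223, 497^1024=591, 497^2048=339, 497^4096=473; 497^5233 = 497^1 * 497^16 * 497^32 * 497^64 * 497^1024 * 497^4096 = 123 (mod 622); answer 123

123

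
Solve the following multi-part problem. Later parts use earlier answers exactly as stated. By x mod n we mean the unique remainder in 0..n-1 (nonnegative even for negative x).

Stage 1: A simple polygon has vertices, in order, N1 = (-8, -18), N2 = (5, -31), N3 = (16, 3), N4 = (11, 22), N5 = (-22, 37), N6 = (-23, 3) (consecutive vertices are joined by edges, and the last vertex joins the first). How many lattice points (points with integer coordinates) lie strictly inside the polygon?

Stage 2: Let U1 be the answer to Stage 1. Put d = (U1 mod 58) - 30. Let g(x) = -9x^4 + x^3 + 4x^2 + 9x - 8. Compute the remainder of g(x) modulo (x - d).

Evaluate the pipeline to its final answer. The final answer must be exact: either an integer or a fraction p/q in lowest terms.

-2528835

Stage 1: cross terms: (-8*-31 - 5*-18)=338, (5*3 - 16*-31)=511, (16*22 - 11*3)=319, (11*37 - -22*22)=891, (-22*3 - -23*37)=785, (-23*-18 - -8*3)=438; twice the area = |3282| = 3282; area = 1641; boundary points = 13 + 1 + 1 + 3 + 1 + 3 = 22; strictly interior points = area - boundary/2 + 1 = 1631; answer 1631
Stage 2: U1 = 1631; d = -23; remainder = value at the root: -9*(-23)^4 + 1*(-23)^3 + 4*(-23)^2 + 9*(-23)^1 - 8 = (-2518569) + (-12167) + (2116) + (-207) + (-8) = -2528835; answer -2528835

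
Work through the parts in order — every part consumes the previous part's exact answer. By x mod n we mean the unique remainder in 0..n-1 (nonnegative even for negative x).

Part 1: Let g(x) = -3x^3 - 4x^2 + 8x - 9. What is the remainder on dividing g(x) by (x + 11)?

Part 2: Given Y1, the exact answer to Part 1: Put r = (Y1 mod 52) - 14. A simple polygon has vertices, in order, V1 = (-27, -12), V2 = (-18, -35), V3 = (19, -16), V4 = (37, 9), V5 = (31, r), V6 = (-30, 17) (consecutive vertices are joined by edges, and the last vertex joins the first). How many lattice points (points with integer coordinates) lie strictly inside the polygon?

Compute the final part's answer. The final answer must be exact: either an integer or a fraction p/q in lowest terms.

Part 1: remainder = value at the root: -3*(-11)^3 - 4*(-11)^2 + 8*(-11)^1 - 9 = (3993) + (-484) + (-88) + (-9) = 3412; answer 3412
Part 2: Y1 = 3412; r = 18; cross terms: (-27*-35 - -18*-12)=729, (-18*-16 - 19*-35)=953, (19*9 - 37*-16)=763, (37*18 - 31*9)=387, (31*17 - -30*18)=1067, (-30*-12 - -27*17)=819; twice the area = |4718| = 4718; area = 2359; boundary points = 1 + 1 + 1 + 3 + 1 + 1 = 8; strictly interior points = area - boundary/2 + 1 = 2356; answer 2356

2356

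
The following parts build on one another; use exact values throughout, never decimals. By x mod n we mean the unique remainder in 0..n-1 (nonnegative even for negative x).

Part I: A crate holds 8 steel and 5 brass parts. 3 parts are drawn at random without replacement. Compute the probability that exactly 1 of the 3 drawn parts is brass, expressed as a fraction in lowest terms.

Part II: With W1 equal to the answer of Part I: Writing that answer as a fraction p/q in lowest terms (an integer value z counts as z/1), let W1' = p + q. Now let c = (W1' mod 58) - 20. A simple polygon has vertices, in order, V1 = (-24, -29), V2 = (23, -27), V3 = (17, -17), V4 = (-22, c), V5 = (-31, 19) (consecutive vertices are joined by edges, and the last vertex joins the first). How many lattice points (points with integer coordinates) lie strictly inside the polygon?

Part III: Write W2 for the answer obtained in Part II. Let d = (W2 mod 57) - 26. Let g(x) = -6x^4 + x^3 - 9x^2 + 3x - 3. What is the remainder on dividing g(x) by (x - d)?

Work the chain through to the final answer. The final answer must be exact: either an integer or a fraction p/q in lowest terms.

Part I: total draws C(13,3) = 286; favorable C(5,1)*C(8,2) = 140; P = 70/143; answer 70/143
Part II: W1 = 70/143; threaded value p + q = 213; c = 19; cross terms: (-24*-27 - 23*-29)=1315, (23*-17 - 17*-27)=68, (17*19 - -22*-17)=-51, (-22*19 - -31*19)=171, (-31*-29 - -24*19)=1355; twice the area = |2858| = 2858; area = 1429; boundary points = 1 + 2 + 3 + 9 + 1 = 16; strictly interior points = area - boundary/2 + 1 = 1422; answer 1422
Part III: W2 = 1422; d = 28; remainder = value at the root: -6*(28)^4 + 1*(28)^3 - 9*(28)^2 + 3*(28)^1 - 3 = (-3687936) + (21952) + (-7056) + (84) + (-3) = -3672959; answer -3672959

-3672959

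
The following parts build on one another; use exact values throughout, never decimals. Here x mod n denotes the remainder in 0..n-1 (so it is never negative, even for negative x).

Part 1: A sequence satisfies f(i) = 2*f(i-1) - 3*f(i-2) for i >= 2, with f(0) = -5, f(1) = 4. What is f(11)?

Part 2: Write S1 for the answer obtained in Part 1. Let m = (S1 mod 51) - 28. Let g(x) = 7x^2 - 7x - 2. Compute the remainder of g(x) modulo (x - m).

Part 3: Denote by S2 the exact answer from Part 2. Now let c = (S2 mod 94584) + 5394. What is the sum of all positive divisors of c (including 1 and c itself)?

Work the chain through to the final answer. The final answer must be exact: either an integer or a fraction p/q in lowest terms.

11304

Part 1: f(2) = 2*(4) - 3*(-5) = 23; iterating: f(2)=23, f(3)=34, f(4)=-1, f(5)=-104, f(6)=-205, f(7)=-98, f(8)=419, f(9)=1132, f(10)=1007, f(11)=-1382; answer -1382
Part 2: S1 = -1382; m = 18; remainder = value at the root: 7*(18)^2 - 7*(18)^1 - 2 = (2268) + (-126) + (-2) = 2140; answer 2140
Part 3: S2 = 2140; c = 7534; 7534 = 2 * 3767; sigma = (1 + 2) * (1 + 3767) = 3 * 3768 = 11304; answer 11304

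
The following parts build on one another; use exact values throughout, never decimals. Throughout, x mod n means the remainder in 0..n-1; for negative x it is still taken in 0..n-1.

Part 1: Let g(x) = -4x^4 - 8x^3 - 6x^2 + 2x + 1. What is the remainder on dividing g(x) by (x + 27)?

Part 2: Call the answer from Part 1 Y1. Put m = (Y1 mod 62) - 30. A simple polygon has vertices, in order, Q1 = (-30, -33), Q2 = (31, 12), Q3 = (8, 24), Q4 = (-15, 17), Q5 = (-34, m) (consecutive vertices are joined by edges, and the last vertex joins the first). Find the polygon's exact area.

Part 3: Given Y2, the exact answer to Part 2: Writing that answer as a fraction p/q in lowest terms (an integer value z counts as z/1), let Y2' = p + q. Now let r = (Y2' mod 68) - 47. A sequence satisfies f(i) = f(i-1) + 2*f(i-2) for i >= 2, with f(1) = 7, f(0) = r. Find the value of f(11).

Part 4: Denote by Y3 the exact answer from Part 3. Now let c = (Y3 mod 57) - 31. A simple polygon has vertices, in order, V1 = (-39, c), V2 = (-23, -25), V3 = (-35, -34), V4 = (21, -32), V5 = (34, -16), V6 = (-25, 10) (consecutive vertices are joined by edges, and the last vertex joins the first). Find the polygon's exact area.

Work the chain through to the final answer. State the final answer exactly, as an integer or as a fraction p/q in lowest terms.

1916

Part 1: remainder = value at the root: -4*(-27)^4 - 8*(-27)^3 - 6*(-27)^2 + 2*(-27)^1 + 1 = (-2125764) + (157464) + (-4374) + (-54) + (1) = -1972727; answer -1972727
Part 2: Y1 = -1972727; m = 21; cross terms: (-30*12 - 31*-33)=663, (31*24 - 8*12)=648, (8*17 - -15*24)=496, (-15*21 - -34*17)=263, (-34*-33 - -30*21)=1752; twice the area = |3822| = 3822; area = 1911; answer 1911
Part 3: Y2 = 1911; threaded value p + q = 1912; r = -39; f(2) = 1*(7) + 2*(-39) = -71; iterating: f(2)=-71, f(3)=-57, f(4)=-199, f(5)=-313, f(6)=-711, f(7)=-1337, f(8)=-2759, f(9)=-5433, f(10)=-10951, f(11)=-21817; answer -21817
Part 4: Y3 = -21817; c = -17; cross terms: (-39*-25 - -23*-17)=584, (-23*-34 - -35*-25)=-93, (-35*-32 - 21*-34)=1834, (21*-16 - 34*-32)=752, (34*10 - -25*-16)=-60, (-25*-17 - -39*10)=815; twice the area = |3832| = 3832; area = 1916; answer 1916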